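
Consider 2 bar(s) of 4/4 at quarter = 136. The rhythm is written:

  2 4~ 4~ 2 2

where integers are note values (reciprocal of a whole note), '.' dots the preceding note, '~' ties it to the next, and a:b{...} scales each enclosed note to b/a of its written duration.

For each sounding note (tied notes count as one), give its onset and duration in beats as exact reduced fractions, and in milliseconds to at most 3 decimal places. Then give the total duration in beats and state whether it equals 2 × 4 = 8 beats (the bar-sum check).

1) 0.0ms=0b +882.353ms=2b
2) 882.353ms=2b +1764.706ms=4b
3) 2647.059ms=6b +882.353ms=2b
Σ=8b of 8 (136bpm 4/4) — PASS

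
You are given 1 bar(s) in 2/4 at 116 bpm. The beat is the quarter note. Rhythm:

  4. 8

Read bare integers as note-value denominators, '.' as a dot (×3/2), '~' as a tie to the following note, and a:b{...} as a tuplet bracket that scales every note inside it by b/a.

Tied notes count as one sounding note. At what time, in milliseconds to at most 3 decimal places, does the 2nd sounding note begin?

note 2 onset = 3/2b = 775.862ms

1. 0.0ms @ 0 + 775.862ms (3/2)
2. 775.862ms @ 3/2 + 258.621ms (1/2)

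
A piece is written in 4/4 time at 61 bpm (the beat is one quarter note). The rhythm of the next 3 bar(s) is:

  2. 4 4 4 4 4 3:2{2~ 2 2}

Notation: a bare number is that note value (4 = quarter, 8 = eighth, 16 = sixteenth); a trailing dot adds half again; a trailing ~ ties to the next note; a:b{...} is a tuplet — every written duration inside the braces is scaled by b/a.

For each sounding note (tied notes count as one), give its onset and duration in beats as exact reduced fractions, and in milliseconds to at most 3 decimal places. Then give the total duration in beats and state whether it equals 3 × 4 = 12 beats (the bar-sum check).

1) 0.0ms=0b +2950.82ms=3b
2) 2950.82ms=3b +983.607ms=1b
3) 3934.426ms=4b +983.607ms=1b
4) 4918.033ms=5b +983.607ms=1b
5) 5901.639ms=6b +983.607ms=1b
6) 6885.246ms=7b +983.607ms=1b
7) 7868.852ms=8b +2622.951ms=8/3b
8) 10491.803ms=32/3b +1311.475ms=4/3b
Σ=12b of 12 (61bpm 4/4) — PASS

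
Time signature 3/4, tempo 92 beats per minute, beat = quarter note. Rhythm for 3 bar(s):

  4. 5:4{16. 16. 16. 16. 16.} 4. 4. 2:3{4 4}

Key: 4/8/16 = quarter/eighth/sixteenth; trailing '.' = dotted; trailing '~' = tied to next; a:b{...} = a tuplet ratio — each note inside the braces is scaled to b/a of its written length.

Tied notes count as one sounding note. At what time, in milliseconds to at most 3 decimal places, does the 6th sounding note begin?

1. 0.0ms @ 0 + 978.261ms (3/2)
2. 978.261ms @ 3/2 + 195.652ms (3/10)
3. 1173.913ms @ 9/5 + 195.652ms (3/10)
4. 1369.565ms @ 21/10 + 195.652ms (3/10)
5. 1565.217ms @ 12/5 + 195.652ms (3/10)
6. 1760.87ms @ 27/10 + 195.652ms (3/10)
7. 1956.522ms @ 3 + 978.261ms (3/2)
8. 2934.783ms @ 9/2 + 978.261ms (3/2)
9. 3913.043ms @ 6 + 978.261ms (3/2)
10. 4891.304ms @ 15/2 + 978.261ms (3/2)

note 6 onset = 27/10b = 1760.87ms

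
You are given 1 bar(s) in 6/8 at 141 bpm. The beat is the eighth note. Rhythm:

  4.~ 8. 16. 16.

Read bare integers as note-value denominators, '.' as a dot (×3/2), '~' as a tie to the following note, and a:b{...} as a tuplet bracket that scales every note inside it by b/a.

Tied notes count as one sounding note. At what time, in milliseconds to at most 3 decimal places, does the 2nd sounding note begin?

note 2 onset = 9/2b = 1914.894ms

1. 0.0ms @ 0 + 1914.894ms (9/2)
2. 1914.894ms @ 9/2 + 319.149ms (3/4)
3. 2234.043ms @ 21/4 + 319.149ms (3/4)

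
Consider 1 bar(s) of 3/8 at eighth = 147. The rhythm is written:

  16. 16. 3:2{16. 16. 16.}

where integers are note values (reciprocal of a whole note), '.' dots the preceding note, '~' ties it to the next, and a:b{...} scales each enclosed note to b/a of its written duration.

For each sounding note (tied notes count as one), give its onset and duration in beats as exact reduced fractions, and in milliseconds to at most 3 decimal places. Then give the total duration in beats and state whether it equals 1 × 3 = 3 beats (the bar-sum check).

1) 0.0ms=0b +306.122ms=3/4b
2) 306.122ms=3/4b +306.122ms=3/4b
3) 612.245ms=3/2b +204.082ms=1/2b
4) 816.327ms=2b +204.082ms=1/2b
5) 1020.408ms=5/2b +204.082ms=1/2b
Σ=3b of 3 (147bpm 3/8) — PASS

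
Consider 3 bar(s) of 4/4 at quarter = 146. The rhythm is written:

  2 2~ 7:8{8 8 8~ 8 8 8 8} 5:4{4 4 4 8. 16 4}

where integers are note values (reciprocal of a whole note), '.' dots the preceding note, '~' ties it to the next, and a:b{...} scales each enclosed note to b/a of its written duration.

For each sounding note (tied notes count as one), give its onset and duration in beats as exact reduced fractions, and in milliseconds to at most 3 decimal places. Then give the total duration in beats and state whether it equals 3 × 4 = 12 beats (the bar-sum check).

1) 0.0ms=0b +821.918ms=2b
2) 821.918ms=2b +1056.751ms=18/7b
3) 1878.669ms=32/7b +234.834ms=4/7b
4) 2113.503ms=36/7b +469.667ms=8/7b
5) 2583.17ms=44/7b +234.834ms=4/7b
6) 2818.004ms=48/7b +234.834ms=4/7b
7) 3052.838ms=52/7b +234.834ms=4/7b
8) 3287.671ms=8b +328.767ms=4/5b
9) 3616.438ms=44/5b +328.767ms=4/5b
10) 3945.205ms=48/5b +328.767ms=4/5b
11) 4273.973ms=52/5b +246.575ms=3/5b
12) 4520.548ms=11b +82.192ms=1/5b
13) 4602.74ms=56/5b +328.767ms=4/5b
Σ=12b of 12 (146bpm 4/4) — PASS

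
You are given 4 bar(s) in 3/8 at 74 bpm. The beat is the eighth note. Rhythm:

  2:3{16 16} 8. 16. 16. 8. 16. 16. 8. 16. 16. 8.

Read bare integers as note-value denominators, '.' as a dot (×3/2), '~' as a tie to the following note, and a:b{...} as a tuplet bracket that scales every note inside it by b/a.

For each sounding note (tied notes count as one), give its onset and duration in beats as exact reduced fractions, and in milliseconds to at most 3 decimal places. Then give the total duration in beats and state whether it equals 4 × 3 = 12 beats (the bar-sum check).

1) 0.0ms=0b +608.108ms=3/4b
2) 608.108ms=3/4b +608.108ms=3/4b
3) 1216.216ms=3/2b +1216.216ms=3/2b
4) 2432.432ms=3b +608.108ms=3/4b
5) 3040.541ms=15/4b +608.108ms=3/4b
6) 3648.649ms=9/2b +1216.216ms=3/2b
7) 4864.865ms=6b +608.108ms=3/4b
8) 5472.973ms=27/4b +608.108ms=3/4b
9) 6081.081ms=15/2b +1216.216ms=3/2b
10) 7297.297ms=9b +608.108ms=3/4b
11) 7905.405ms=39/4b +608.108ms=3/4b
12) 8513.514ms=21/2b +1216.216ms=3/2b
Σ=12b of 12 (74bpm 3/8) — PASS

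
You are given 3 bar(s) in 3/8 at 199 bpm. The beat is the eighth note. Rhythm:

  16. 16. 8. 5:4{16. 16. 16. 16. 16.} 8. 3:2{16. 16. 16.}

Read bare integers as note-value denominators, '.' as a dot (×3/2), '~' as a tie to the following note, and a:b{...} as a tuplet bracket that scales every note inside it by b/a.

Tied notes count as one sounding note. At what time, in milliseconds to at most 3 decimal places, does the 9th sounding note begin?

note 9 onset = 6b = 1809.045ms

1. 0.0ms @ 0 + 226.131ms (3/4)
2. 226.131ms @ 3/4 + 226.131ms (3/4)
3. 452.261ms @ 3/2 + 452.261ms (3/2)
4. 904.523ms @ 3 + 180.905ms (3/5)
5. 1085.427ms @ 18/5 + 180.905ms (3/5)
6. 1266.332ms @ 21/5 + 180.905ms (3/5)
7. 1447.236ms @ 24/5 + 180.905ms (3/5)
8. 1628.141ms @ 27/5 + 180.905ms (3/5)
9. 1809.045ms @ 6 + 452.261ms (3/2)
10. 2261.307ms @ 15/2 + 150.754ms (1/2)
11. 2412.06ms @ 8 + 150.754ms (1/2)
12. 2562.814ms @ 17/2 + 150.754ms (1/2)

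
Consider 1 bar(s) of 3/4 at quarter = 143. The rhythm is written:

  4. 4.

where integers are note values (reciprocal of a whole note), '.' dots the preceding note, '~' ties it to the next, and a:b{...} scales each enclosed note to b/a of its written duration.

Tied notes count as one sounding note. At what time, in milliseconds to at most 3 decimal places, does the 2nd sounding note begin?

note 2 onset = 3/2b = 629.371ms

1. 0.0ms @ 0 + 629.371ms (3/2)
2. 629.371ms @ 3/2 + 629.371ms (3/2)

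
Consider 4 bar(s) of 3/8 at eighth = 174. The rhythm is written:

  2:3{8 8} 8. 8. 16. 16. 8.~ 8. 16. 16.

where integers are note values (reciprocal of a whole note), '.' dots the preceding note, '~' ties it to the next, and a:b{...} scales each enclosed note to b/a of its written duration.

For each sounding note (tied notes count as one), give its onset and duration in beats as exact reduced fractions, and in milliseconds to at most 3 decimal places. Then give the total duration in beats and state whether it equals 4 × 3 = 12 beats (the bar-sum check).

1) 0.0ms=0b +517.241ms=3/2b
2) 517.241ms=3/2b +517.241ms=3/2b
3) 1034.483ms=3b +517.241ms=3/2b
4) 1551.724ms=9/2b +517.241ms=3/2b
5) 2068.966ms=6b +258.621ms=3/4b
6) 2327.586ms=27/4b +258.621ms=3/4b
7) 2586.207ms=15/2b +1034.483ms=3b
8) 3620.69ms=21/2b +258.621ms=3/4b
9) 3879.31ms=45/4b +258.621ms=3/4b
Σ=12b of 12 (174bpm 3/8) — PASS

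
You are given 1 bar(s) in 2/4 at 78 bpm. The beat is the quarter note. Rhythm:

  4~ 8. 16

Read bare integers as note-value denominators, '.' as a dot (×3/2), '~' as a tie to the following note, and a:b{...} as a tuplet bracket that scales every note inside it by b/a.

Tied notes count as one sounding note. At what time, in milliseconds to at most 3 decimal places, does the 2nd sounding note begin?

note 2 onset = 7/4b = 1346.154ms

1. 0.0ms @ 0 + 1346.154ms (7/4)
2. 1346.154ms @ 7/4 + 192.308ms (1/4)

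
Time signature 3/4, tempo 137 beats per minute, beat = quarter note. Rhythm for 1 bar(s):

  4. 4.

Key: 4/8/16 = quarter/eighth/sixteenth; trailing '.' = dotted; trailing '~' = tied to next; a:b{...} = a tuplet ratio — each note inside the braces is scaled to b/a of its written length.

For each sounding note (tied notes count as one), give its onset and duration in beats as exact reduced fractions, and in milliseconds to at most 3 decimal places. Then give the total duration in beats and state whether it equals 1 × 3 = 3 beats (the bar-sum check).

1) 0.0ms=0b +656.934ms=3/2b
2) 656.934ms=3/2b +656.934ms=3/2b
Σ=3b of 3 (137bpm 3/4) — PASS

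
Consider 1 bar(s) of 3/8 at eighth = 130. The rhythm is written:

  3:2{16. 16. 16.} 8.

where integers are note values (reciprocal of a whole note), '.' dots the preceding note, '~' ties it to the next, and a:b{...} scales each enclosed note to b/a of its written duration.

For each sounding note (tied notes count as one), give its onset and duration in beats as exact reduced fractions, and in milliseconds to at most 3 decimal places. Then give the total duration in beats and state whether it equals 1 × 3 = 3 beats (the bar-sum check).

1) 0.0ms=0b +230.769ms=1/2b
2) 230.769ms=1/2b +230.769ms=1/2b
3) 461.538ms=1b +230.769ms=1/2b
4) 692.308ms=3/2b +692.308ms=3/2b
Σ=3b of 3 (130bpm 3/8) — PASS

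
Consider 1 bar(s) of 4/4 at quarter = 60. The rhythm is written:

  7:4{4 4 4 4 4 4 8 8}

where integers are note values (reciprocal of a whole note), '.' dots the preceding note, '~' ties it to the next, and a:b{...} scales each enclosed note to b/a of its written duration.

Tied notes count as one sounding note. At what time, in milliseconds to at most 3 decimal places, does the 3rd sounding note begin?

1. 0.0ms @ 0 + 571.429ms (4/7)
2. 571.429ms @ 4/7 + 571.429ms (4/7)
3. 1142.857ms @ 8/7 + 571.429ms (4/7)
4. 1714.286ms @ 12/7 + 571.429ms (4/7)
5. 2285.714ms @ 16/7 + 571.429ms (4/7)
6. 2857.143ms @ 20/7 + 571.429ms (4/7)
7. 3428.571ms @ 24/7 + 285.714ms (2/7)
8. 3714.286ms @ 26/7 + 285.714ms (2/7)

note 3 onset = 8/7b = 1142.857ms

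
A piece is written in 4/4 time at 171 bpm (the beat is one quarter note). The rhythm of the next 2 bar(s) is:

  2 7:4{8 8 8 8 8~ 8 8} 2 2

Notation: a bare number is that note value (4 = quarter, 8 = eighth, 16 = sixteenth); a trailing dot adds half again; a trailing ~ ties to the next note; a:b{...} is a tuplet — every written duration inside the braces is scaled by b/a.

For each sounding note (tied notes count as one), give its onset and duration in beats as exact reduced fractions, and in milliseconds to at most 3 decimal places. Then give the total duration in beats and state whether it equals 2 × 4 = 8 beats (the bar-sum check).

1) 0.0ms=0b +701.754ms=2b
2) 701.754ms=2b +100.251ms=2/7b
3) 802.005ms=16/7b +100.251ms=2/7b
4) 902.256ms=18/7b +100.251ms=2/7b
5) 1002.506ms=20/7b +100.251ms=2/7b
6) 1102.757ms=22/7b +200.501ms=4/7b
7) 1303.258ms=26/7b +100.251ms=2/7b
8) 1403.509ms=4b +701.754ms=2b
9) 2105.263ms=6b +701.754ms=2b
Σ=8b of 8 (171bpm 4/4) — PASS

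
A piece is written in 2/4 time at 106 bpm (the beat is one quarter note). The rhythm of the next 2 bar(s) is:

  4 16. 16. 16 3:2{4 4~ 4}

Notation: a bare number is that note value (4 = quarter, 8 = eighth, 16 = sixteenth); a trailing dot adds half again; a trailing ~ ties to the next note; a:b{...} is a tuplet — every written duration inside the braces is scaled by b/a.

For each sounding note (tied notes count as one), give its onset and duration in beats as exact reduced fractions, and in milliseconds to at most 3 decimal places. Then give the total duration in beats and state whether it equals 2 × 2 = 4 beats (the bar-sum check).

1) 0.0ms=0b +566.038ms=1b
2) 566.038ms=1b +212.264ms=3/8b
3) 778.302ms=11/8b +212.264ms=3/8b
4) 990.566ms=7/4b +141.509ms=1/4b
5) 1132.075ms=2b +377.358ms=2/3b
6) 1509.434ms=8/3b +754.717ms=4/3b
Σ=4b of 4 (106bpm 2/4) — PASS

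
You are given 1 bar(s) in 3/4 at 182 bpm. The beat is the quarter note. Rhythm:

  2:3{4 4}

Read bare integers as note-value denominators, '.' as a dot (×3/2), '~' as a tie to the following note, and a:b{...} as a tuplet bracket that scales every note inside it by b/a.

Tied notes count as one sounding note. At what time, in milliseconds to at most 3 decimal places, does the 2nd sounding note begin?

note 2 onset = 3/2b = 494.505ms

1. 0.0ms @ 0 + 494.505ms (3/2)
2. 494.505ms @ 3/2 + 494.505ms (3/2)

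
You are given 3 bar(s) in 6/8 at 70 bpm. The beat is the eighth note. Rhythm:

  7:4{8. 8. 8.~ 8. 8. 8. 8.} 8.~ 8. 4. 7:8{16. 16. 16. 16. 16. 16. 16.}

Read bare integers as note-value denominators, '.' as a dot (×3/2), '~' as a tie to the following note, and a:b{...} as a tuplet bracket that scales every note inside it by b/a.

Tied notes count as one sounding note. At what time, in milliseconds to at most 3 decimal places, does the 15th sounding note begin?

1. 0.0ms @ 0 + 734.694ms (6/7)
2. 734.694ms @ 6/7 + 734.694ms (6/7)
3. 1469.388ms @ 12/7 + 1469.388ms (12/7)
4. 2938.776ms @ 24/7 + 734.694ms (6/7)
5. 3673.469ms @ 30/7 + 734.694ms (6/7)
6. 4408.163ms @ 36/7 + 734.694ms (6/7)
7. 5142.857ms @ 6 + 2571.429ms (3)
8. 7714.286ms @ 9 + 2571.429ms (3)
9. 10285.714ms @ 12 + 734.694ms (6/7)
10. 11020.408ms @ 90/7 + 734.694ms (6/7)
11. 11755.102ms @ 96/7 + 734.694ms (6/7)
12. 12489.796ms @ 102/7 + 734.694ms (6/7)
13. 13224.49ms @ 108/7 + 734.694ms (6/7)
14. 13959.184ms @ 114/7 + 734.694ms (6/7)
15. 14693.878ms @ 120/7 + 734.694ms (6/7)

note 15 onset = 120/7b = 14693.878ms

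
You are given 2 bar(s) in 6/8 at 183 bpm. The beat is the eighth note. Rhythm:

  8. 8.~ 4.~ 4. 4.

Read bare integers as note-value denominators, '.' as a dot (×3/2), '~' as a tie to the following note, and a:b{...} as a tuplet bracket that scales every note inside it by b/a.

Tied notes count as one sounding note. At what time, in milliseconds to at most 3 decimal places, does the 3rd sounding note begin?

1. 0.0ms @ 0 + 491.803ms (3/2)
2. 491.803ms @ 3/2 + 2459.016ms (15/2)
3. 2950.82ms @ 9 + 983.607ms (3)

note 3 onset = 9b = 2950.82ms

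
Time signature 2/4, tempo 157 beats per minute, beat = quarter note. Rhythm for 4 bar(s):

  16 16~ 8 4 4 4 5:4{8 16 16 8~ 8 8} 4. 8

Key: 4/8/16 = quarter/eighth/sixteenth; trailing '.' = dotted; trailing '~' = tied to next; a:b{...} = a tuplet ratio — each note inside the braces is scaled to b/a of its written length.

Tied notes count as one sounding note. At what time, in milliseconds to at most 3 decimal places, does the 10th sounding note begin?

note 10 onset = 28/5b = 2140.127ms

1. 0.0ms @ 0 + 95.541ms (1/4)
2. 95.541ms @ 1/4 + 286.624ms (3/4)
3. 382.166ms @ 1 + 382.166ms (1)
4. 764.331ms @ 2 + 382.166ms (1)
5. 1146.497ms @ 3 + 382.166ms (1)
6. 1528.662ms @ 4 + 152.866ms (2/5)
7. 1681.529ms @ 22/5 + 76.433ms (1/5)
8. 1757.962ms @ 23/5 + 76.433ms (1/5)
9. 1834.395ms @ 24/5 + 305.732ms (4/5)
10. 2140.127ms @ 28/5 + 152.866ms (2/5)
11. 2292.994ms @ 6 + 573.248ms (3/2)
12. 2866.242ms @ 15/2 + 191.083ms (1/2)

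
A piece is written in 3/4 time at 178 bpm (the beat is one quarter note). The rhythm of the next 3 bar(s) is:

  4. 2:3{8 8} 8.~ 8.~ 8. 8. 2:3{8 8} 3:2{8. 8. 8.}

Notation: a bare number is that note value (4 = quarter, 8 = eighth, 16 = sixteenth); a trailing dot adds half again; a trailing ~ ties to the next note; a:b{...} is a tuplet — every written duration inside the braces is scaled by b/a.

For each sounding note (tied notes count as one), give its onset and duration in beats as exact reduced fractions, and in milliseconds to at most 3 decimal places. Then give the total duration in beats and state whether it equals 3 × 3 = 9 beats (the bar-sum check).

1) 0.0ms=0b +505.618ms=3/2b
2) 505.618ms=3/2b +252.809ms=3/4b
3) 758.427ms=9/4b +252.809ms=3/4b
4) 1011.236ms=3b +758.427ms=9/4b
5) 1769.663ms=21/4b +252.809ms=3/4b
6) 2022.472ms=6b +252.809ms=3/4b
7) 2275.281ms=27/4b +252.809ms=3/4b
8) 2528.09ms=15/2b +168.539ms=1/2b
9) 2696.629ms=8b +168.539ms=1/2b
10) 2865.169ms=17/2b +168.539ms=1/2b
Σ=9b of 9 (178bpm 3/4) — PASS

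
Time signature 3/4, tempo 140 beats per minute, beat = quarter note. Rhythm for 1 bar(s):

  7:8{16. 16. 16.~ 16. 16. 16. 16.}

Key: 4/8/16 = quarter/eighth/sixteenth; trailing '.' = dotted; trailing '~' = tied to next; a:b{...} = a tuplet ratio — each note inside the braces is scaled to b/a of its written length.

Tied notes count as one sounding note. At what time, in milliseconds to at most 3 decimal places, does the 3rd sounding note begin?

1. 0.0ms @ 0 + 183.673ms (3/7)
2. 183.673ms @ 3/7 + 183.673ms (3/7)
3. 367.347ms @ 6/7 + 367.347ms (6/7)
4. 734.694ms @ 12/7 + 183.673ms (3/7)
5. 918.367ms @ 15/7 + 183.673ms (3/7)
6. 1102.041ms @ 18/7 + 183.673ms (3/7)

note 3 onset = 6/7b = 367.347ms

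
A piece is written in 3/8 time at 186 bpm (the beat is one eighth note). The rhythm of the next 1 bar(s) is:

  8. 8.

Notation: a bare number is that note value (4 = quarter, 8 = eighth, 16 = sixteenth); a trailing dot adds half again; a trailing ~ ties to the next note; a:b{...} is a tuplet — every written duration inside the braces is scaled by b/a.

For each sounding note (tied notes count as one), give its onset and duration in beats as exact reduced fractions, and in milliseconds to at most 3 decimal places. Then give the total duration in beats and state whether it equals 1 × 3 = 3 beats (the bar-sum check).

1) 0.0ms=0b +483.871ms=3/2b
2) 483.871ms=3/2b +483.871ms=3/2b
Σ=3b of 3 (186bpm 3/8) — PASS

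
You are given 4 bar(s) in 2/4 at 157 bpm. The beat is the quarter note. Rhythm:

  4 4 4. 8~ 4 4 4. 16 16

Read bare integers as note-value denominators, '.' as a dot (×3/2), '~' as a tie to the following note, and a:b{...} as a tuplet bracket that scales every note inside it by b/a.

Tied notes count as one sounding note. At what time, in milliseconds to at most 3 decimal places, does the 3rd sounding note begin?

note 3 onset = 2b = 764.331ms

1. 0.0ms @ 0 + 382.166ms (1)
2. 382.166ms @ 1 + 382.166ms (1)
3. 764.331ms @ 2 + 573.248ms (3/2)
4. 1337.58ms @ 7/2 + 573.248ms (3/2)
5. 1910.828ms @ 5 + 382.166ms (1)
6. 2292.994ms @ 6 + 573.248ms (3/2)
7. 2866.242ms @ 15/2 + 95.541ms (1/4)
8. 2961.783ms @ 31/4 + 95.541ms (1/4)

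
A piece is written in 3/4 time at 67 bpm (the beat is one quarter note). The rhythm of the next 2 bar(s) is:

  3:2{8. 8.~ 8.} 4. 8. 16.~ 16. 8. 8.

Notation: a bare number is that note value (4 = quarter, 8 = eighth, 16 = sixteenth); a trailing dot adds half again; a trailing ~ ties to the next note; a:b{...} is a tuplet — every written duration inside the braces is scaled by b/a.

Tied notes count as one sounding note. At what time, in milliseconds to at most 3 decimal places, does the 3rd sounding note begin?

note 3 onset = 3/2b = 1343.284ms

1. 0.0ms @ 0 + 447.761ms (1/2)
2. 447.761ms @ 1/2 + 895.522ms (1)
3. 1343.284ms @ 3/2 + 1343.284ms (3/2)
4. 2686.567ms @ 3 + 671.642ms (3/4)
5. 3358.209ms @ 15/4 + 671.642ms (3/4)
6. 4029.851ms @ 9/2 + 671.642ms (3/4)
7. 4701.493ms @ 21/4 + 671.642ms (3/4)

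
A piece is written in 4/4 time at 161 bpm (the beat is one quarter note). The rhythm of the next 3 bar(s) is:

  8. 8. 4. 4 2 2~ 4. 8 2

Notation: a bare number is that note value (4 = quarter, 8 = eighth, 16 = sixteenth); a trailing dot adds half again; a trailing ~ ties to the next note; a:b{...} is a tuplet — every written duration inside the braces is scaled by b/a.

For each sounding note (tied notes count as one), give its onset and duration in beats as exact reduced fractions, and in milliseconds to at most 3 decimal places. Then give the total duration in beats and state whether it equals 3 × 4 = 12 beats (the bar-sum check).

1) 0.0ms=0b +279.503ms=3/4b
2) 279.503ms=3/4b +279.503ms=3/4b
3) 559.006ms=3/2b +559.006ms=3/2b
4) 1118.012ms=3b +372.671ms=1b
5) 1490.683ms=4b +745.342ms=2b
6) 2236.025ms=6b +1304.348ms=7/2b
7) 3540.373ms=19/2b +186.335ms=1/2b
8) 3726.708ms=10b +745.342ms=2b
Σ=12b of 12 (161bpm 4/4) — PASS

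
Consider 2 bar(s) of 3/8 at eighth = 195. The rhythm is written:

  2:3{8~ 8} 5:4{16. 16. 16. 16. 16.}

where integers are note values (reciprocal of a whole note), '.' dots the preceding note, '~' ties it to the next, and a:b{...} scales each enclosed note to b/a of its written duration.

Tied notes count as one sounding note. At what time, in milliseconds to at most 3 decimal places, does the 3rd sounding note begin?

1. 0.0ms @ 0 + 923.077ms (3)
2. 923.077ms @ 3 + 184.615ms (3/5)
3. 1107.692ms @ 18/5 + 184.615ms (3/5)
4. 1292.308ms @ 21/5 + 184.615ms (3/5)
5. 1476.923ms @ 24/5 + 184.615ms (3/5)
6. 1661.538ms @ 27/5 + 184.615ms (3/5)

note 3 onset = 18/5b = 1107.692ms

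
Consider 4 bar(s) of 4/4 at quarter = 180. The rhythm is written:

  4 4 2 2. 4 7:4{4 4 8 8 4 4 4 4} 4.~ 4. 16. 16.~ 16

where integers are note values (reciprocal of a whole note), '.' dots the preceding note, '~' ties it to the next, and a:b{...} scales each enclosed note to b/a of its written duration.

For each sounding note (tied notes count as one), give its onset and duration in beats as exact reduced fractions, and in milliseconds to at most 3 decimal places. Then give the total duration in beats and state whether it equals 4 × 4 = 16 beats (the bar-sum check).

1) 0.0ms=0b +333.333ms=1b
2) 333.333ms=1b +333.333ms=1b
3) 666.667ms=2b +666.667ms=2b
4) 1333.333ms=4b +1000.0ms=3b
5) 2333.333ms=7b +333.333ms=1b
6) 2666.667ms=8b +190.476ms=4/7b
7) 2857.143ms=60/7b +190.476ms=4/7b
8) 3047.619ms=64/7b +95.238ms=2/7b
9) 3142.857ms=66/7b +95.238ms=2/7b
10) 3238.095ms=68/7b +190.476ms=4/7b
11) 3428.571ms=72/7b +190.476ms=4/7b
12) 3619.048ms=76/7b +190.476ms=4/7b
13) 3809.524ms=80/7b +190.476ms=4/7b
14) 4000.0ms=12b +1000.0ms=3b
15) 5000.0ms=15b +125.0ms=3/8b
16) 5125.0ms=123/8b +208.333ms=5/8b
Σ=16b of 16 (180bpm 4/4) — PASS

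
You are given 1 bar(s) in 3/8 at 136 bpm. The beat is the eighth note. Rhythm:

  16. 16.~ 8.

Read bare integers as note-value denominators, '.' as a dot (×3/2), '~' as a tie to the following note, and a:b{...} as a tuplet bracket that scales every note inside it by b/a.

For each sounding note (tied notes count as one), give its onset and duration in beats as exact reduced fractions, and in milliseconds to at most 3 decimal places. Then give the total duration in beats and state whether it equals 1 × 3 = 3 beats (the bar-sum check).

1) 0.0ms=0b +330.882ms=3/4b
2) 330.882ms=3/4b +992.647ms=9/4b
Σ=3b of 3 (136bpm 3/8) — PASS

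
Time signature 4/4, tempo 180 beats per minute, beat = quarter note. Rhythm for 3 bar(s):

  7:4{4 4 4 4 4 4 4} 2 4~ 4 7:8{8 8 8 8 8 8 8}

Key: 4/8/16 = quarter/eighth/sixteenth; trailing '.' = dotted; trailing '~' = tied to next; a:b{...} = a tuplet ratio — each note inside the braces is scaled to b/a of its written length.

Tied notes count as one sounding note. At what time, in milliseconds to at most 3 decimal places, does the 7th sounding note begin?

1. 0.0ms @ 0 + 190.476ms (4/7)
2. 190.476ms @ 4/7 + 190.476ms (4/7)
3. 380.952ms @ 8/7 + 190.476ms (4/7)
4. 571.429ms @ 12/7 + 190.476ms (4/7)
5. 761.905ms @ 16/7 + 190.476ms (4/7)
6. 952.381ms @ 20/7 + 190.476ms (4/7)
7. 1142.857ms @ 24/7 + 190.476ms (4/7)
8. 1333.333ms @ 4 + 666.667ms (2)
9. 2000.0ms @ 6 + 666.667ms (2)
10. 2666.667ms @ 8 + 190.476ms (4/7)
11. 2857.143ms @ 60/7 + 190.476ms (4/7)
12. 3047.619ms @ 64/7 + 190.476ms (4/7)
13. 3238.095ms @ 68/7 + 190.476ms (4/7)
14. 3428.571ms @ 72/7 + 190.476ms (4/7)
15. 3619.048ms @ 76/7 + 190.476ms (4/7)
16. 3809.524ms @ 80/7 + 190.476ms (4/7)

note 7 onset = 24/7b = 1142.857ms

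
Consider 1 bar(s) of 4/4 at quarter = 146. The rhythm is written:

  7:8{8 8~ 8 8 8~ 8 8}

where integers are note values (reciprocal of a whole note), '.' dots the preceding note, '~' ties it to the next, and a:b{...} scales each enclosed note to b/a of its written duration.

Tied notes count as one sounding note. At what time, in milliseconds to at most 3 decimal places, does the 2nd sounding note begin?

note 2 onset = 4/7b = 234.834ms

1. 0.0ms @ 0 + 234.834ms (4/7)
2. 234.834ms @ 4/7 + 469.667ms (8/7)
3. 704.501ms @ 12/7 + 234.834ms (4/7)
4. 939.335ms @ 16/7 + 469.667ms (8/7)
5. 1409.002ms @ 24/7 + 234.834ms (4/7)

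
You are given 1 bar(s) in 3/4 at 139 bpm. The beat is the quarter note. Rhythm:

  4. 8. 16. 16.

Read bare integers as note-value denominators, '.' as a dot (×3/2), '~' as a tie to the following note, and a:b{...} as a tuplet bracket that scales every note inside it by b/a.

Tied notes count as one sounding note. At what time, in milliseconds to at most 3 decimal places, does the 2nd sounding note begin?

note 2 onset = 3/2b = 647.482ms

1. 0.0ms @ 0 + 647.482ms (3/2)
2. 647.482ms @ 3/2 + 323.741ms (3/4)
3. 971.223ms @ 9/4 + 161.871ms (3/8)
4. 1133.094ms @ 21/8 + 161.871ms (3/8)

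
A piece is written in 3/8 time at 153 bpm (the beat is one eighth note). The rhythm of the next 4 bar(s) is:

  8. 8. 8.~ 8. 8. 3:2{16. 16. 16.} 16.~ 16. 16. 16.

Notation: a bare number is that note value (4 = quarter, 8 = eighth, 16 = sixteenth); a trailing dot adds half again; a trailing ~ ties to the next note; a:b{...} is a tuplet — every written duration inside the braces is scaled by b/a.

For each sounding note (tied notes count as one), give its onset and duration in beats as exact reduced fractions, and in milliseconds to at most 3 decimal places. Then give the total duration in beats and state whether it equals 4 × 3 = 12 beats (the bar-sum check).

1) 0.0ms=0b +588.235ms=3/2b
2) 588.235ms=3/2b +588.235ms=3/2b
3) 1176.471ms=3b +1176.471ms=3b
4) 2352.941ms=6b +588.235ms=3/2b
5) 2941.176ms=15/2b +196.078ms=1/2b
6) 3137.255ms=8b +196.078ms=1/2b
7) 3333.333ms=17/2b +196.078ms=1/2b
8) 3529.412ms=9b +588.235ms=3/2b
9) 4117.647ms=21/2b +294.118ms=3/4b
10) 4411.765ms=45/4b +294.118ms=3/4b
Σ=12b of 12 (153bpm 3/8) — PASS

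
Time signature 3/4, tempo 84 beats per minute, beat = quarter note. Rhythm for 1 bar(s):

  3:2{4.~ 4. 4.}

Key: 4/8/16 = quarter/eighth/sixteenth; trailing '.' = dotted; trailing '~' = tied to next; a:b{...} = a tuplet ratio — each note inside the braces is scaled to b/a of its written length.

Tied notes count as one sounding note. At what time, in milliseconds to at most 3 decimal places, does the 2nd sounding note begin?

1. 0.0ms @ 0 + 1428.571ms (2)
2. 1428.571ms @ 2 + 714.286ms (1)

note 2 onset = 2b = 1428.571ms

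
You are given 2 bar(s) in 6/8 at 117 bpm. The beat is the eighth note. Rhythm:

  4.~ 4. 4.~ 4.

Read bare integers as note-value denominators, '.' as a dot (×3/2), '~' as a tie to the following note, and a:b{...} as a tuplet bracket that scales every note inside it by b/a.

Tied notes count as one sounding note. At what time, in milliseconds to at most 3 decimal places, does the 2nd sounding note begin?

note 2 onset = 6b = 3076.923ms

1. 0.0ms @ 0 + 3076.923ms (6)
2. 3076.923ms @ 6 + 3076.923ms (6)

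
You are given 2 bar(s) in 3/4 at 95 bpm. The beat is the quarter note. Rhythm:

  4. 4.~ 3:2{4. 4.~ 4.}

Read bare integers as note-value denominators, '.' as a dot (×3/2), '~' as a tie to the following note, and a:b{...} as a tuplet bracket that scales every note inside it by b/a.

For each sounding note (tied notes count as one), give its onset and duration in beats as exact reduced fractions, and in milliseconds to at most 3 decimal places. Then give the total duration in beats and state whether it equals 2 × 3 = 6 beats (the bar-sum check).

1) 0.0ms=0b +947.368ms=3/2b
2) 947.368ms=3/2b +1578.947ms=5/2b
3) 2526.316ms=4b +1263.158ms=2b
Σ=6b of 6 (95bpm 3/4) — PASS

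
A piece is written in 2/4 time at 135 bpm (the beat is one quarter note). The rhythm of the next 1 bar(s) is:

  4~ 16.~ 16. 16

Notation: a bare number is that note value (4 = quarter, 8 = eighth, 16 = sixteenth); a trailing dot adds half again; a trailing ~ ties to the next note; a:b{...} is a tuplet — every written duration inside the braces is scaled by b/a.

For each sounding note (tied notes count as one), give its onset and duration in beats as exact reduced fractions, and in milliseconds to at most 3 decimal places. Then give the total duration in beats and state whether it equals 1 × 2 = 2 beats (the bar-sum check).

1) 0.0ms=0b +777.778ms=7/4b
2) 777.778ms=7/4b +111.111ms=1/4b
Σ=2b of 2 (135bpm 2/4) — PASS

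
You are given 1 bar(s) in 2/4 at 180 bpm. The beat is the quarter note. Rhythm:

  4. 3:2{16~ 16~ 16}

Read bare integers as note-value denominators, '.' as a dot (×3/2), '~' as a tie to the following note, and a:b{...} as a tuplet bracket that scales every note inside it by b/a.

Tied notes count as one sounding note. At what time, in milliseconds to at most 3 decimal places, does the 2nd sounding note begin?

1. 0.0ms @ 0 + 500.0ms (3/2)
2. 500.0ms @ 3/2 + 166.667ms (1/2)

note 2 onset = 3/2b = 500.0ms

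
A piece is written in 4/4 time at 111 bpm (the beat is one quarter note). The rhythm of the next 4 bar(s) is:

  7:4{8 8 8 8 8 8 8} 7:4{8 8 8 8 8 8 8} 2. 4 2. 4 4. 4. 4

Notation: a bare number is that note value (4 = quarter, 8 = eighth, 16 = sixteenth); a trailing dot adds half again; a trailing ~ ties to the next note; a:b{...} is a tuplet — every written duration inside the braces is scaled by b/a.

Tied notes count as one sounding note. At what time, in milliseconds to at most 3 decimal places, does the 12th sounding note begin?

1. 0.0ms @ 0 + 154.44ms (2/7)
2. 154.44ms @ 2/7 + 154.44ms (2/7)
3. 308.88ms @ 4/7 + 154.44ms (2/7)
4. 463.32ms @ 6/7 + 154.44ms (2/7)
5. 617.761ms @ 8/7 + 154.44ms (2/7)
6. 772.201ms @ 10/7 + 154.44ms (2/7)
7. 926.641ms @ 12/7 + 154.44ms (2/7)
8. 1081.081ms @ 2 + 154.44ms (2/7)
9. 1235.521ms @ 16/7 + 154.44ms (2/7)
10. 1389.961ms @ 18/7 + 154.44ms (2/7)
11. 1544.402ms @ 20/7 + 154.44ms (2/7)
12. 1698.842ms @ 22/7 + 154.44ms (2/7)
13. 1853.282ms @ 24/7 + 154.44ms (2/7)
14. 2007.722ms @ 26/7 + 154.44ms (2/7)
15. 2162.162ms @ 4 + 1621.622ms (3)
16. 3783.784ms @ 7 + 540.541ms (1)
17. 4324.324ms @ 8 + 1621.622ms (3)
18. 5945.946ms @ 11 + 540.541ms (1)
19. 6486.486ms @ 12 + 810.811ms (3/2)
20. 7297.297ms @ 27/2 + 810.811ms (3/2)
21. 8108.108ms @ 15 + 540.541ms (1)

note 12 onset = 22/7b = 1698.842ms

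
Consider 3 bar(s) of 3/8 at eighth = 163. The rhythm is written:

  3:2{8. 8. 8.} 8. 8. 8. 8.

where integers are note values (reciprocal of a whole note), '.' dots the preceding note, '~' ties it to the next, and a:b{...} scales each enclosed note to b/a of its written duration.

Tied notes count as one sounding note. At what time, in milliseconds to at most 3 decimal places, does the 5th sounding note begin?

note 5 onset = 9/2b = 1656.442ms

1. 0.0ms @ 0 + 368.098ms (1)
2. 368.098ms @ 1 + 368.098ms (1)
3. 736.196ms @ 2 + 368.098ms (1)
4. 1104.294ms @ 3 + 552.147ms (3/2)
5. 1656.442ms @ 9/2 + 552.147ms (3/2)
6. 2208.589ms @ 6 + 552.147ms (3/2)
7. 2760.736ms @ 15/2 + 552.147ms (3/2)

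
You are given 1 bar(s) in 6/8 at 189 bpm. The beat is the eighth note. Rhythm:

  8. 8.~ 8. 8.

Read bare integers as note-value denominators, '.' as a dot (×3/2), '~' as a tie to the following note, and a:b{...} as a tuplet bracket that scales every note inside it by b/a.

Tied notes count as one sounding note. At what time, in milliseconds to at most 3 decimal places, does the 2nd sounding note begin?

note 2 onset = 3/2b = 476.19ms

1. 0.0ms @ 0 + 476.19ms (3/2)
2. 476.19ms @ 3/2 + 952.381ms (3)
3. 1428.571ms @ 9/2 + 476.19ms (3/2)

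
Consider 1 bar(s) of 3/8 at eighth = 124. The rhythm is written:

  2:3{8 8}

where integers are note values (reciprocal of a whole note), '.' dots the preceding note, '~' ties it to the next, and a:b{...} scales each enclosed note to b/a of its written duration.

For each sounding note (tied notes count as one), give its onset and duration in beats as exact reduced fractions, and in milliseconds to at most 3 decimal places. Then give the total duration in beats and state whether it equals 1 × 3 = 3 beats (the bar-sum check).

1) 0.0ms=0b +725.806ms=3/2b
2) 725.806ms=3/2b +725.806ms=3/2b
Σ=3b of 3 (124bpm 3/8) — PASS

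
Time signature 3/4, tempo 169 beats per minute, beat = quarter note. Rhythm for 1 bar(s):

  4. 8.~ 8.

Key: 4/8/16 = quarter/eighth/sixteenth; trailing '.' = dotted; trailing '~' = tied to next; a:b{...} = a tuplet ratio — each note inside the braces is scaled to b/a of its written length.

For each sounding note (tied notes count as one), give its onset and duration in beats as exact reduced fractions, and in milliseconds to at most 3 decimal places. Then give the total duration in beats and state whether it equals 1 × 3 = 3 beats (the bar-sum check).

1) 0.0ms=0b +532.544ms=3/2b
2) 532.544ms=3/2b +532.544ms=3/2b
Σ=3b of 3 (169bpm 3/4) — PASS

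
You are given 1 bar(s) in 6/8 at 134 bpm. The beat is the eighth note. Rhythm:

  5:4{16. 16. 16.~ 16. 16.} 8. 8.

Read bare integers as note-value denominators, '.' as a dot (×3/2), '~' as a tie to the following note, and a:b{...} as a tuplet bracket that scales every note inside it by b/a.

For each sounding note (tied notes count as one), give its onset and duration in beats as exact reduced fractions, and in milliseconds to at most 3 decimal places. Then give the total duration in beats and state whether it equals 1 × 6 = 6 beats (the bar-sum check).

1) 0.0ms=0b +268.657ms=3/5b
2) 268.657ms=3/5b +268.657ms=3/5b
3) 537.313ms=6/5b +537.313ms=6/5b
4) 1074.627ms=12/5b +268.657ms=3/5b
5) 1343.284ms=3b +671.642ms=3/2b
6) 2014.925ms=9/2b +671.642ms=3/2b
Σ=6b of 6 (134bpm 6/8) — PASS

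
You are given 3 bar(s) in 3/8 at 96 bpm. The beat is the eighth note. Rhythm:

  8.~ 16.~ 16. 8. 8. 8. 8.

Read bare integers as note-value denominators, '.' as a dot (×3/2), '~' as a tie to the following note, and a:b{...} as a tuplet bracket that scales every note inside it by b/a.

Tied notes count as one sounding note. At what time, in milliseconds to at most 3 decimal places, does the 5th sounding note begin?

1. 0.0ms @ 0 + 1875.0ms (3)
2. 1875.0ms @ 3 + 937.5ms (3/2)
3. 2812.5ms @ 9/2 + 937.5ms (3/2)
4. 3750.0ms @ 6 + 937.5ms (3/2)
5. 4687.5ms @ 15/2 + 937.5ms (3/2)

note 5 onset = 15/2b = 4687.5ms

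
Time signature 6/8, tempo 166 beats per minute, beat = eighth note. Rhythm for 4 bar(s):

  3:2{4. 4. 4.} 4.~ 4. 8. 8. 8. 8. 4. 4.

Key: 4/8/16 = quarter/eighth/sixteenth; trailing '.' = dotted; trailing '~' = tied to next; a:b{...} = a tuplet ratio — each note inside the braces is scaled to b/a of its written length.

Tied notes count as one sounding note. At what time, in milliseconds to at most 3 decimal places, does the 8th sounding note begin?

1. 0.0ms @ 0 + 722.892ms (2)
2. 722.892ms @ 2 + 722.892ms (2)
3. 1445.783ms @ 4 + 722.892ms (2)
4. 2168.675ms @ 6 + 2168.675ms (6)
5. 4337.349ms @ 12 + 542.169ms (3/2)
6. 4879.518ms @ 27/2 + 542.169ms (3/2)
7. 5421.687ms @ 15 + 542.169ms (3/2)
8. 5963.855ms @ 33/2 + 542.169ms (3/2)
9. 6506.024ms @ 18 + 1084.337ms (3)
10. 7590.361ms @ 21 + 1084.337ms (3)

note 8 onset = 33/2b = 5963.855ms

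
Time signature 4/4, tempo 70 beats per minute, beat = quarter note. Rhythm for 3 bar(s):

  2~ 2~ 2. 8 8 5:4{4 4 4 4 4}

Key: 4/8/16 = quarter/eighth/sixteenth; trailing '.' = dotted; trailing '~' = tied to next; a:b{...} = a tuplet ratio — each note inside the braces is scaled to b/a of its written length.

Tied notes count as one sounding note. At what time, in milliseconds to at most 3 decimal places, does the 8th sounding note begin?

1. 0.0ms @ 0 + 6000.0ms (7)
2. 6000.0ms @ 7 + 428.571ms (1/2)
3. 6428.571ms @ 15/2 + 428.571ms (1/2)
4. 6857.143ms @ 8 + 685.714ms (4/5)
5. 7542.857ms @ 44/5 + 685.714ms (4/5)
6. 8228.571ms @ 48/5 + 685.714ms (4/5)
7. 8914.286ms @ 52/5 + 685.714ms (4/5)
8. 9600.0ms @ 56/5 + 685.714ms (4/5)

note 8 onset = 56/5b = 9600.0ms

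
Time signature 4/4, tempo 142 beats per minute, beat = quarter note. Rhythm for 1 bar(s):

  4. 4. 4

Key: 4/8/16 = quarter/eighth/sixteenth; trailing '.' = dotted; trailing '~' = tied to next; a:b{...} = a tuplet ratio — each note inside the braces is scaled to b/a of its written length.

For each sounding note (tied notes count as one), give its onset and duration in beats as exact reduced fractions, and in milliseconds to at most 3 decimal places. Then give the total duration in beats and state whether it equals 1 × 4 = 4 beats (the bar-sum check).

1) 0.0ms=0b +633.803ms=3/2b
2) 633.803ms=3/2b +633.803ms=3/2b
3) 1267.606ms=3b +422.535ms=1b
Σ=4b of 4 (142bpm 4/4) — PASS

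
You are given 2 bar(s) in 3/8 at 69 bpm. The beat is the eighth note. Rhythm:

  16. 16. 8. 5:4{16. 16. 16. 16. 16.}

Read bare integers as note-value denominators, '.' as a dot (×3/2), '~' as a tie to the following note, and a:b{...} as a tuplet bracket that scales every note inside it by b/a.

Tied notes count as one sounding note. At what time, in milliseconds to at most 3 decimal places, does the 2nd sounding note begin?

note 2 onset = 3/4b = 652.174ms

1. 0.0ms @ 0 + 652.174ms (3/4)
2. 652.174ms @ 3/4 + 652.174ms (3/4)
3. 1304.348ms @ 3/2 + 1304.348ms (3/2)
4. 2608.696ms @ 3 + 521.739ms (3/5)
5. 3130.435ms @ 18/5 + 521.739ms (3/5)
6. 3652.174ms @ 21/5 + 521.739ms (3/5)
7. 4173.913ms @ 24/5 + 521.739ms (3/5)
8. 4695.652ms @ 27/5 + 521.739ms (3/5)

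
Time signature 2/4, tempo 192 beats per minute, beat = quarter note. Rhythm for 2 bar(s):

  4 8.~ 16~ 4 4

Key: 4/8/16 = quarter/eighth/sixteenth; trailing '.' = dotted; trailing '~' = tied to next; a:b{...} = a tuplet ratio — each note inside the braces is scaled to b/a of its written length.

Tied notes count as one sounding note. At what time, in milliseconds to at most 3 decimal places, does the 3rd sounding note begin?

1. 0.0ms @ 0 + 312.5ms (1)
2. 312.5ms @ 1 + 625.0ms (2)
3. 937.5ms @ 3 + 312.5ms (1)

note 3 onset = 3b = 937.5ms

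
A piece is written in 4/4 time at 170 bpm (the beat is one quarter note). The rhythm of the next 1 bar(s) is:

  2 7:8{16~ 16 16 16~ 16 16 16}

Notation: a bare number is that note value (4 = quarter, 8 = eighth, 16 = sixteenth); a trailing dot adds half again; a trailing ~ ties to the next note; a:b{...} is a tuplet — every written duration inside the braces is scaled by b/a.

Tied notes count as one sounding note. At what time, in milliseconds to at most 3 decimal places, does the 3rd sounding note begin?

1. 0.0ms @ 0 + 705.882ms (2)
2. 705.882ms @ 2 + 201.681ms (4/7)
3. 907.563ms @ 18/7 + 100.84ms (2/7)
4. 1008.403ms @ 20/7 + 201.681ms (4/7)
5. 1210.084ms @ 24/7 + 100.84ms (2/7)
6. 1310.924ms @ 26/7 + 100.84ms (2/7)

note 3 onset = 18/7b = 907.563ms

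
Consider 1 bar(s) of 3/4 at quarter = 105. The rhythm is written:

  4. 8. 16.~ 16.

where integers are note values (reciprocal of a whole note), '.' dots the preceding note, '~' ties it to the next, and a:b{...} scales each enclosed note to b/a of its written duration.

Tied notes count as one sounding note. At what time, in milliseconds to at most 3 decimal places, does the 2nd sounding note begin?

note 2 onset = 3/2b = 857.143ms

1. 0.0ms @ 0 + 857.143ms (3/2)
2. 857.143ms @ 3/2 + 428.571ms (3/4)
3. 1285.714ms @ 9/4 + 428.571ms (3/4)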